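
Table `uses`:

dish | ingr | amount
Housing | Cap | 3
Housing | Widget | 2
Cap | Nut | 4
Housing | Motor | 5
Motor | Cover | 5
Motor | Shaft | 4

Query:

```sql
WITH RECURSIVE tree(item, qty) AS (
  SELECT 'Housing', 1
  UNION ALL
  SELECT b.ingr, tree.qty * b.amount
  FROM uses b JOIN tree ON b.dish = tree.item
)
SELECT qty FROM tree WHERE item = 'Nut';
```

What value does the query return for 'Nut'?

Base: (Housing, qty=1).
Iteration 1: components of {Housing} -> Cap = 1*3 = 3, Motor = 1*5 = 5, Widget = 1*2 = 2.
Iteration 2: components of {Cap,Motor,Widget} -> Cover = 5*5 = 25, Nut = 3*4 = 12, Shaft = 5*4 = 20.
Iteration 3: no further components; recursion stops.

12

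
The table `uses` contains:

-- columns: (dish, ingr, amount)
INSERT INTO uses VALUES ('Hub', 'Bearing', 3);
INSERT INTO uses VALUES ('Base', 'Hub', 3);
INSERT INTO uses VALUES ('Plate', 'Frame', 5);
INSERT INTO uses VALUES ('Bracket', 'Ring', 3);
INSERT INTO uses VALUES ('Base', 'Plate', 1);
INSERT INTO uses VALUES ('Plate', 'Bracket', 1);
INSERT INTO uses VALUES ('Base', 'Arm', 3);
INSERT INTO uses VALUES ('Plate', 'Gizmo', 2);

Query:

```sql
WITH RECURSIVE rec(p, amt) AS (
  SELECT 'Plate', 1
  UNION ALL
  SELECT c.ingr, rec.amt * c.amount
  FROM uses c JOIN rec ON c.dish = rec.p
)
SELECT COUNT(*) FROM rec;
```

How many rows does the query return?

Base: (Plate, amt=1).
Iteration 1: components of {Plate} -> Bracket = 1*1 = 1, Frame = 1*5 = 5, Gizmo = 1*2 = 2.
Iteration 2: components of {Bracket,Frame,Gizmo} -> Ring = 1*3 = 3.
Iteration 3: no further components; recursion stops.
Total rows emitted: 5.

5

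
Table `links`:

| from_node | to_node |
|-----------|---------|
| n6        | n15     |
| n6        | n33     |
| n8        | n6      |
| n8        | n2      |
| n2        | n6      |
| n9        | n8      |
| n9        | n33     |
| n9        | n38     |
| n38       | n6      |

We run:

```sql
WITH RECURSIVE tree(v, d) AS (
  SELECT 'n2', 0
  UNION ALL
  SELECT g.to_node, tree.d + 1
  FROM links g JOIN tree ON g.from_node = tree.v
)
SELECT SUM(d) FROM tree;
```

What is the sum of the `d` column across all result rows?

Base: (n2, d=0).
Iteration 1: edges from {n2} -> (n6, d=1).
Iteration 2: edges from {n6} -> (n15, d=2), (n33, d=2).
Iteration 3: no outgoing edges from {n15,n33}; recursion stops.
SUM(d) = 0 + 1 + 2 + 2 = 5.

5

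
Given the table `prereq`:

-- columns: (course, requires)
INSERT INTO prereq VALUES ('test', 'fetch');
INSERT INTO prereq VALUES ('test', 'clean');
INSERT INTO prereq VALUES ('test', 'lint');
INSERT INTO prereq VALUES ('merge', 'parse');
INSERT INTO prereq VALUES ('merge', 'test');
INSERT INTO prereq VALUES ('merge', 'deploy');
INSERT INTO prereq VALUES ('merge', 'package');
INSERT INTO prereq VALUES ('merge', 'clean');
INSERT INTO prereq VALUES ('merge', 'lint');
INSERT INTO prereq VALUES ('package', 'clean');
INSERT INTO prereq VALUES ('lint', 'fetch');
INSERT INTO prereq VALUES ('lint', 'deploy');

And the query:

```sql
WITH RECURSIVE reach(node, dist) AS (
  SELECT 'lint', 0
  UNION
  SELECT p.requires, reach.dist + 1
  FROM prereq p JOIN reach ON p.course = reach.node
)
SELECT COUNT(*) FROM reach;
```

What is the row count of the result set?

Base: (lint, dist=0).
Iteration 1: edges from {lint} -> (deploy, dist=1), (fetch, dist=1).
Iteration 2: no outgoing edges from {deploy,fetch}; recursion stops.
Total rows emitted: 3.

3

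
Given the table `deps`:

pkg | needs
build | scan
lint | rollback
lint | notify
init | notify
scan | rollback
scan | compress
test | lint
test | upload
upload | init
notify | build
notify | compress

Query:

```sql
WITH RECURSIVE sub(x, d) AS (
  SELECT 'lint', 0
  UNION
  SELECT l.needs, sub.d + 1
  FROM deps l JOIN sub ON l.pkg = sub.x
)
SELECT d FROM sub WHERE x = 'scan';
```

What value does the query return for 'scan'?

Base: (lint, d=0).
Iteration 1: edges from {lint} -> (notify, d=1), (rollback, d=1).
Iteration 2: edges from {notify,rollback} -> (build, d=2), (compress, d=2).
Iteration 3: edges from {build,compress} -> (scan, d=3).
Iteration 4: edges from {scan} -> (compress, d=4), (rollback, d=4).
Iteration 5: no outgoing edges from {compress,rollback}; recursion stops.

3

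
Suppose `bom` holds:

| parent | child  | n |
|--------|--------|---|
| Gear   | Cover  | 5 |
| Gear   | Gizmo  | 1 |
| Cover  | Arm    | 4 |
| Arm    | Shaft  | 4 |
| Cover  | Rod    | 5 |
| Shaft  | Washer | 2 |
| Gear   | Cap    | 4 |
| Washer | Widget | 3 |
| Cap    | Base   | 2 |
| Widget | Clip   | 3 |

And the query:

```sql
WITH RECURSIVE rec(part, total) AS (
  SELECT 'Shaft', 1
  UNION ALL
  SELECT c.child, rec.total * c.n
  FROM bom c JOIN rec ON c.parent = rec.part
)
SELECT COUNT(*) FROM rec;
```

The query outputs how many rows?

4

Base: (Shaft, total=1).
Iteration 1: components of {Shaft} -> Washer = 1*2 = 2.
Iteration 2: components of {Washer} -> Widget = 2*3 = 6.
Iteration 3: components of {Widget} -> Clip = 6*3 = 18.
Iteration 4: no further components; recursion stops.
Total rows emitted: 4.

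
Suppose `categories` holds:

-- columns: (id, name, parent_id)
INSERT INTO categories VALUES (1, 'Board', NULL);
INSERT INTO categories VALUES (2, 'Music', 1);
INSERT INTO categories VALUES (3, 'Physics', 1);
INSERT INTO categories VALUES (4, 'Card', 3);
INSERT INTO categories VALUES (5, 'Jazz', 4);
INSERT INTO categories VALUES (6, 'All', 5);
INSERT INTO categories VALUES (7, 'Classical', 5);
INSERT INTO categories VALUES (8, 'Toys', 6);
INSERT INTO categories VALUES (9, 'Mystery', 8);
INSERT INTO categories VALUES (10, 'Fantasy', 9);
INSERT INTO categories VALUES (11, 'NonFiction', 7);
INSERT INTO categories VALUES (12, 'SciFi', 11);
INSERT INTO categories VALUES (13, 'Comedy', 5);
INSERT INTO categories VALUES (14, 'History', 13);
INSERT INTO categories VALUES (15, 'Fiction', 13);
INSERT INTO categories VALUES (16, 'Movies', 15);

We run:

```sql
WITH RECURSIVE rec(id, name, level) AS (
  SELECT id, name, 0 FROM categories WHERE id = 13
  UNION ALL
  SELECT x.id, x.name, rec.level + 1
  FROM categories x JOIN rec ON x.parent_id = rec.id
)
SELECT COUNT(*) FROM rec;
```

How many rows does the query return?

4

Base: id=13 (Comedy) at level 0.
Iteration 1: rows with parent_id in {13} -> History (id 14, level 1), Fiction (id 15, level 1).
Iteration 2: rows with parent_id in {14,15} -> Movies (id 16, level 2).
Iteration 3: no rows with parent_id in {16}; recursion stops.
Total rows emitted: 4.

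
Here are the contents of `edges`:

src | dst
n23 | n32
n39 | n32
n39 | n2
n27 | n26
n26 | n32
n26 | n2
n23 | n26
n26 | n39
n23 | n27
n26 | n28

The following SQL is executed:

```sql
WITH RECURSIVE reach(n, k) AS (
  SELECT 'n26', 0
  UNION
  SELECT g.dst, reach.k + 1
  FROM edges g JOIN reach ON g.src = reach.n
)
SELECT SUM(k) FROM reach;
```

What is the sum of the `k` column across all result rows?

Base: (n26, k=0).
Iteration 1: edges from {n26} -> (n2, k=1), (n28, k=1), (n32, k=1), (n39, k=1).
Iteration 2: edges from {n2,n28,n32,n39} -> (n2, k=2), (n32, k=2).
Iteration 3: no outgoing edges from {n2,n32}; recursion stops.
SUM(k) = 0 + 1 + 1 + 1 + 1 + 2 + 2 = 8.

8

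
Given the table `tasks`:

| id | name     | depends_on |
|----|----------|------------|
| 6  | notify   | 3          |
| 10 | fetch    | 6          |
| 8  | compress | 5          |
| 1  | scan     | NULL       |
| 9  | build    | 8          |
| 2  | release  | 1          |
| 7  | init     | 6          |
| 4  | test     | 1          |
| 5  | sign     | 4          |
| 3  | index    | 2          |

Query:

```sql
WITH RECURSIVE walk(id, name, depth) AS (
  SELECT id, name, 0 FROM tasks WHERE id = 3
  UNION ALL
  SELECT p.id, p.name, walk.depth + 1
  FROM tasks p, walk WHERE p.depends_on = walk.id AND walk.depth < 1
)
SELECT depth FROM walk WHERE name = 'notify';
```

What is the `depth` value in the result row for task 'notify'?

1

Base: id=3 (index) at depth 0.
Iteration 1: rows with depends_on in {3} -> notify (id 6, depth 1).
Iteration 2: depth < 1 fails for all current rows; recursion stops.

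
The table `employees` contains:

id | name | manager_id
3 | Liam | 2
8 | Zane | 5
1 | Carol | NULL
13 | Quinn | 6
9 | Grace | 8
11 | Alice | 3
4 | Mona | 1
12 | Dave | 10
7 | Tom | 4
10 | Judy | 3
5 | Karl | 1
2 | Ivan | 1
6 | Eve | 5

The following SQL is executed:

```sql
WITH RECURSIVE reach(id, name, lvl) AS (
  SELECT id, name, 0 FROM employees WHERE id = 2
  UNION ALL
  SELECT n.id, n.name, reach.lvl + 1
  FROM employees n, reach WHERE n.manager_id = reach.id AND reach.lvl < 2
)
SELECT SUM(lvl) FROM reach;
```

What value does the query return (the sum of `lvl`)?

Base: id=2 (Ivan) at lvl 0.
Iteration 1: rows with manager_id in {2} -> Liam (id 3, lvl 1).
Iteration 2: rows with manager_id in {3} -> Judy (id 10, lvl 2), Alice (id 11, lvl 2).
Iteration 3: lvl < 2 fails for all current rows; recursion stops.
SUM(lvl) = 0 + 1 + 2 + 2 = 5.

5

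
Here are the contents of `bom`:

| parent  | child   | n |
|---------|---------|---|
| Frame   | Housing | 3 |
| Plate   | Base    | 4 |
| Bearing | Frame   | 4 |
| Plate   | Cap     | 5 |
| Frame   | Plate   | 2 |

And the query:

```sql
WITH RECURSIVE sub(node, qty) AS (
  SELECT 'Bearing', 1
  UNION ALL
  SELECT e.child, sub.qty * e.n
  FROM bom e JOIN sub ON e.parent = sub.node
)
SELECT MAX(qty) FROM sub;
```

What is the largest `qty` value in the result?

Base: (Bearing, qty=1).
Iteration 1: components of {Bearing} -> Frame = 1*4 = 4.
Iteration 2: components of {Frame} -> Housing = 4*3 = 12, Plate = 4*2 = 8.
Iteration 3: components of {Housing,Plate} -> Base = 8*4 = 32, Cap = 8*5 = 40.
Iteration 4: no further components; recursion stops.
qty values: 1, 4, 12, 8, 40, 32; the maximum is 40.

40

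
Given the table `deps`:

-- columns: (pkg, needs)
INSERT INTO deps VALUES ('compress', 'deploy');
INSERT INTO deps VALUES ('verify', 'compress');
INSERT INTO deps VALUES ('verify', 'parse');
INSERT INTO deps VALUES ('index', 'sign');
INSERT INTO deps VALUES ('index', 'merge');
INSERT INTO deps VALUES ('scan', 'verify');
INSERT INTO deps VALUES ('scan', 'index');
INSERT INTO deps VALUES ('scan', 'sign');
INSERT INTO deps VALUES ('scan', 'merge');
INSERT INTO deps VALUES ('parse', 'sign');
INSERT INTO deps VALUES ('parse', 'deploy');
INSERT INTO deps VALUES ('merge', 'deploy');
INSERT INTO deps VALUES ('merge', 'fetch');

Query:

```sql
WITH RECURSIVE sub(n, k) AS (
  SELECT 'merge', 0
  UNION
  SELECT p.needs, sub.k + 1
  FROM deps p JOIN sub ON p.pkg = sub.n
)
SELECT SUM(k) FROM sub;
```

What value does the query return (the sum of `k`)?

Base: (merge, k=0).
Iteration 1: edges from {merge} -> (deploy, k=1), (fetch, k=1).
Iteration 2: no outgoing edges from {deploy,fetch}; recursion stops.
SUM(k) = 0 + 1 + 1 = 2.

2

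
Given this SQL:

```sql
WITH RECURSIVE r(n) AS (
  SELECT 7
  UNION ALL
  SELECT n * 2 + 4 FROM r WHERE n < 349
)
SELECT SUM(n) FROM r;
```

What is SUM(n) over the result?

1369

Base: n=7.
Iteration 1: 7 < 349 holds -> n = 7 * 2 + 4 = 18.
Iteration 2: 18 < 349 holds -> n = 18 * 2 + 4 = 40.
Iteration 3: 40 < 349 holds -> n = 40 * 2 + 4 = 84.
Iteration 4: 84 < 349 holds -> n = 84 * 2 + 4 = 172.
Iteration 5: 172 < 349 holds -> n = 172 * 2 + 4 = 348.
Iteration 6: 348 < 349 holds -> n = 348 * 2 + 4 = 700.
Iteration 7: 700 < 349 fails; recursion stops.
SUM(n) = 7 + 18 + 40 + 84 + 172 + 348 + 700 = 1369.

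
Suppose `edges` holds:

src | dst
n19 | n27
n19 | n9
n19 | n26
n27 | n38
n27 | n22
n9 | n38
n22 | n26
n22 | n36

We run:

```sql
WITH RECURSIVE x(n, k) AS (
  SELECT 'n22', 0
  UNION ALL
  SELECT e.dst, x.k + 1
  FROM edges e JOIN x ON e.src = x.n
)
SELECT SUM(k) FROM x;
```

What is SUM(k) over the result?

2

Base: (n22, k=0).
Iteration 1: edges from {n22} -> (n26, k=1), (n36, k=1).
Iteration 2: no outgoing edges from {n26,n36}; recursion stops.
SUM(k) = 0 + 1 + 1 = 2.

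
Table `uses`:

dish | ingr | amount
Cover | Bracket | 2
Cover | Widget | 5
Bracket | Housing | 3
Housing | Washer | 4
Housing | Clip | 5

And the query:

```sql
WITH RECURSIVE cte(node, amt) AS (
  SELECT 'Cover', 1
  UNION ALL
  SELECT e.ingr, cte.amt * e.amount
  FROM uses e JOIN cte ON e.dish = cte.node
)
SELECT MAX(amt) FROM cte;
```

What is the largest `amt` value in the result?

Base: (Cover, amt=1).
Iteration 1: components of {Cover} -> Bracket = 1*2 = 2, Widget = 1*5 = 5.
Iteration 2: components of {Bracket,Widget} -> Housing = 2*3 = 6.
Iteration 3: components of {Housing} -> Clip = 6*5 = 30, Washer = 6*4 = 24.
Iteration 4: no further components; recursion stops.
amt values: 1, 2, 5, 6, 24, 30; the maximum is 30.

30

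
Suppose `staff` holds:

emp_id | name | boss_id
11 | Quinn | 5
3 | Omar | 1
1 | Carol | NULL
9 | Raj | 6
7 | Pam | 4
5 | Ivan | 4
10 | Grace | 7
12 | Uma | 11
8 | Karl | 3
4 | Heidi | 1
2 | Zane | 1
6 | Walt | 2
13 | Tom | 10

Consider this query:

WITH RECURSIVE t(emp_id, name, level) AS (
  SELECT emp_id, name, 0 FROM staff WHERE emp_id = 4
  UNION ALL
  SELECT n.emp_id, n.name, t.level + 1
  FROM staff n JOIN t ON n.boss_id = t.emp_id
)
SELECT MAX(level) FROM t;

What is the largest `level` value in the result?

Base: emp_id=4 (Heidi) at level 0.
Iteration 1: rows with boss_id in {4} -> Ivan (id 5, level 1), Pam (id 7, level 1).
Iteration 2: rows with boss_id in {5,7} -> Grace (id 10, level 2), Quinn (id 11, level 2).
Iteration 3: rows with boss_id in {10,11} -> Uma (id 12, level 3), Tom (id 13, level 3).
Iteration 4: no rows with boss_id in {12,13}; recursion stops.
level values: 0, 1, 1, 2, 2, 3, 3; the maximum is 3.

3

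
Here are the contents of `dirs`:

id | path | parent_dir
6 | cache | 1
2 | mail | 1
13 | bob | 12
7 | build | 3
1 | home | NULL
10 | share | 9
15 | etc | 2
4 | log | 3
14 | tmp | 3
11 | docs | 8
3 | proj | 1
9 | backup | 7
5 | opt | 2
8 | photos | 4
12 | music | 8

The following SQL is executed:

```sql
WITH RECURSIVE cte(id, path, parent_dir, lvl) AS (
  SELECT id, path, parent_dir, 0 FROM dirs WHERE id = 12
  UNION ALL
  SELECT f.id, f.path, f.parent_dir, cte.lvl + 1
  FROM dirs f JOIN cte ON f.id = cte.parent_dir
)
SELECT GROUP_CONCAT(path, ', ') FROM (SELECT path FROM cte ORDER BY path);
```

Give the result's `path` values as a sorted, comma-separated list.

home, log, music, photos, proj

Base: id=12 (music), parent_dir=8, lvl 0.
Iteration 1: join on id=8 -> photos (id 8, parent_dir=4, lvl 1).
Iteration 2: join on id=4 -> log (id 4, parent_dir=3, lvl 2).
Iteration 3: join on id=3 -> proj (id 3, parent_dir=1, lvl 3).
Iteration 4: join on id=1 -> home (id 1, parent_dir=NULL, lvl 4).
Iteration 5: parent_dir is NULL; no match; recursion stops.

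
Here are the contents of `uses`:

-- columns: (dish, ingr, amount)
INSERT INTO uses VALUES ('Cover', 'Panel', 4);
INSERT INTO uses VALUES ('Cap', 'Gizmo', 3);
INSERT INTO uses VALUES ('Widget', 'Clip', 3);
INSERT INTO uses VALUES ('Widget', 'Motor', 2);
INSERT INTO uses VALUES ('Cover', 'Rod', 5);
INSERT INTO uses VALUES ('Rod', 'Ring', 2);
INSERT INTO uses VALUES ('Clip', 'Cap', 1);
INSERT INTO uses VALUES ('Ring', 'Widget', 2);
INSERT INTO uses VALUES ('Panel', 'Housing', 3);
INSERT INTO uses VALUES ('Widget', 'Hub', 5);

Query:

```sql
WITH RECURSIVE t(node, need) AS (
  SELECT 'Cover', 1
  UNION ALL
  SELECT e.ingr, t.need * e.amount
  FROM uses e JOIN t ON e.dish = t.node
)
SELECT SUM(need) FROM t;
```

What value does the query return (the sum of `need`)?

Base: (Cover, need=1).
Iteration 1: components of {Cover} -> Panel = 1*4 = 4, Rod = 1*5 = 5.
Iteration 2: components of {Panel,Rod} -> Housing = 4*3 = 12, Ring = 5*2 = 10.
Iteration 3: components of {Housing,Ring} -> Widget = 10*2 = 20.
Iteration 4: components of {Widget} -> Clip = 20*3 = 60, Hub = 20*5 = 100, Motor = 20*2 = 40.
Iteration 5: components of {Clip,Hub,Motor} -> Cap = 60*1 = 60.
Iteration 6: components of {Cap} -> Gizmo = 60*3 = 180.
Iteration 7: no further components; recursion stops.
SUM(need) = 1 + 5 + 4 + 10 + 12 + 20 + 60 + 100 + 40 + 60 + 180 = 492.

492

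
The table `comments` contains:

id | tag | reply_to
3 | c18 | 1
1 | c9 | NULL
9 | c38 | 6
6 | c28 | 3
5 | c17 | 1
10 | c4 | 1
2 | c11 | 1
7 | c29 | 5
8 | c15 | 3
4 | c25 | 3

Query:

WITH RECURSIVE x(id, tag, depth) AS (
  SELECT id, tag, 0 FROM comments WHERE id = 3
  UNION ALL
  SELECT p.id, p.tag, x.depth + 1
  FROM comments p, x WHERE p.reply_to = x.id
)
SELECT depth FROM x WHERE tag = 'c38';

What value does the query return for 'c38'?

Base: id=3 (c18) at depth 0.
Iteration 1: rows with reply_to in {3} -> c25 (id 4, depth 1), c28 (id 6, depth 1), c15 (id 8, depth 1).
Iteration 2: rows with reply_to in {4,6,8} -> c38 (id 9, depth 2).
Iteration 3: no rows with reply_to in {9}; recursion stops.

2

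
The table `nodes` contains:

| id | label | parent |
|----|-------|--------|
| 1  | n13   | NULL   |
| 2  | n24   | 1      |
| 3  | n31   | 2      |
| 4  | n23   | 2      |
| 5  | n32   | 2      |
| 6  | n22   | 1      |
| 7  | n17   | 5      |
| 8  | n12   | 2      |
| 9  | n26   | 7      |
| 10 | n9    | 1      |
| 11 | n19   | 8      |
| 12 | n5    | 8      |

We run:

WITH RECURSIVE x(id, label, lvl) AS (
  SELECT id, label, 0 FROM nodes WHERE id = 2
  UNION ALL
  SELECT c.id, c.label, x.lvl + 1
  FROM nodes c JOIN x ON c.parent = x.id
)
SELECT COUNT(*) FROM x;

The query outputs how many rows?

Base: id=2 (n24) at lvl 0.
Iteration 1: rows with parent in {2} -> n31 (id 3, lvl 1), n23 (id 4, lvl 1), n32 (id 5, lvl 1), n12 (id 8, lvl 1).
Iteration 2: rows with parent in {3,4,5,8} -> n17 (id 7, lvl 2), n19 (id 11, lvl 2), n5 (id 12, lvl 2).
Iteration 3: rows with parent in {7,11,12} -> n26 (id 9, lvl 3).
Iteration 4: no rows with parent in {9}; recursion stops.
Total rows emitted: 9.

9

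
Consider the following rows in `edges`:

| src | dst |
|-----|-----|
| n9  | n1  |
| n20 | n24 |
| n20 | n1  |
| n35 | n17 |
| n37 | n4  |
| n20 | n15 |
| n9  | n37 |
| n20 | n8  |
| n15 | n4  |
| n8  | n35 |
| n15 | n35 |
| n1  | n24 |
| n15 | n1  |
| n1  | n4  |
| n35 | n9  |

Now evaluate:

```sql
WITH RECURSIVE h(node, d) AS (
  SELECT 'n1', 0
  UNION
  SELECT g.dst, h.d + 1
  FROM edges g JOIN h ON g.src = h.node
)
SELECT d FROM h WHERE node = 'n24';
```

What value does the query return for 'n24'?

Base: (n1, d=0).
Iteration 1: edges from {n1} -> (n24, d=1), (n4, d=1).
Iteration 2: no outgoing edges from {n24,n4}; recursion stops.

1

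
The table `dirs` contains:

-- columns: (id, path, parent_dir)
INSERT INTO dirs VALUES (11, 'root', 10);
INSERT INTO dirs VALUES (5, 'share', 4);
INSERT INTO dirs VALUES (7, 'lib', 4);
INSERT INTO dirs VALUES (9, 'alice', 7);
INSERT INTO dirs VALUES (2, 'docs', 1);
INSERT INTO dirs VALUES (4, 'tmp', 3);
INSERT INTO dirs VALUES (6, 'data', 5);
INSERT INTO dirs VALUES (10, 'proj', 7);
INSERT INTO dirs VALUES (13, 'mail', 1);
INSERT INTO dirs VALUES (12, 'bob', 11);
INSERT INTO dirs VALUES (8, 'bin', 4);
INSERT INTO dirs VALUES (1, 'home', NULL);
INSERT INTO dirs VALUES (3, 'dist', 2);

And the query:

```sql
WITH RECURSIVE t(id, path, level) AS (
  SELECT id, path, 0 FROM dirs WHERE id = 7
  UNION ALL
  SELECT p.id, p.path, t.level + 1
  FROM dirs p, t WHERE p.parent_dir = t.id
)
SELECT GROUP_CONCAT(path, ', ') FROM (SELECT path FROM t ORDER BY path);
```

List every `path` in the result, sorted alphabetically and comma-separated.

alice, bob, lib, proj, root

Base: id=7 (lib) at level 0.
Iteration 1: rows with parent_dir in {7} -> alice (id 9, level 1), proj (id 10, level 1).
Iteration 2: rows with parent_dir in {9,10} -> root (id 11, level 2).
Iteration 3: rows with parent_dir in {11} -> bob (id 12, level 3).
Iteration 4: no rows with parent_dir in {12}; recursion stops.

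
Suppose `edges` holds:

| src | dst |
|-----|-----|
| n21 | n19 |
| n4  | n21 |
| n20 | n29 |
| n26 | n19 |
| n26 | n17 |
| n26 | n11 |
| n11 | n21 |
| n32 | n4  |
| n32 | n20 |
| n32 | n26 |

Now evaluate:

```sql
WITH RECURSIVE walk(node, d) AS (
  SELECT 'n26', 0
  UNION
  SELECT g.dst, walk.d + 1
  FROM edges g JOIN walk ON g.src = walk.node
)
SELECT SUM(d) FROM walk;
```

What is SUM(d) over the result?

Base: (n26, d=0).
Iteration 1: edges from {n26} -> (n11, d=1), (n17, d=1), (n19, d=1).
Iteration 2: edges from {n11,n17,n19} -> (n21, d=2).
Iteration 3: edges from {n21} -> (n19, d=3).
Iteration 4: no outgoing edges from {n19}; recursion stops.
SUM(d) = 0 + 1 + 1 + 1 + 2 + 3 = 8.

8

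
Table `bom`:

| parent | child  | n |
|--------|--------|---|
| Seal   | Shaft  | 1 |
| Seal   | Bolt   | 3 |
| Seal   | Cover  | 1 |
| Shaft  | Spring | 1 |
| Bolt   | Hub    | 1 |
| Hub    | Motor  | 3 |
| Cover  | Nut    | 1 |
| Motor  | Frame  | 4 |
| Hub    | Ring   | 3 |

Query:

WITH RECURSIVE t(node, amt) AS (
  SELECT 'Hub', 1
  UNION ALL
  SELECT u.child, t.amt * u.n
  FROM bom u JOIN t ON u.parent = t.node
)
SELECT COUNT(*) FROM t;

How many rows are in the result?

Base: (Hub, amt=1).
Iteration 1: components of {Hub} -> Motor = 1*3 = 3, Ring = 1*3 = 3.
Iteration 2: components of {Motor,Ring} -> Frame = 3*4 = 12.
Iteration 3: no further components; recursion stops.
Total rows emitted: 4.

4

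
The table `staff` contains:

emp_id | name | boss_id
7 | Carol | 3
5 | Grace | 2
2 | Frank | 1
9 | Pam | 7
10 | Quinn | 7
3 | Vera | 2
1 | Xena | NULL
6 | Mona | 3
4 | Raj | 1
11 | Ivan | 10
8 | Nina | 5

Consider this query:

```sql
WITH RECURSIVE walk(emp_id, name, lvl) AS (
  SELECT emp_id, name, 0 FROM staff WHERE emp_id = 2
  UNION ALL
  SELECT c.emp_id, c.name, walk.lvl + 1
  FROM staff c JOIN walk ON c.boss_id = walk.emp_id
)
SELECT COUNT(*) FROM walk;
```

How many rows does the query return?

9

Base: emp_id=2 (Frank) at lvl 0.
Iteration 1: rows with boss_id in {2} -> Vera (id 3, lvl 1), Grace (id 5, lvl 1).
Iteration 2: rows with boss_id in {3,5} -> Mona (id 6, lvl 2), Carol (id 7, lvl 2), Nina (id 8, lvl 2).
Iteration 3: rows with boss_id in {6,7,8} -> Pam (id 9, lvl 3), Quinn (id 10, lvl 3).
Iteration 4: rows with boss_id in {9,10} -> Ivan (id 11, lvl 4).
Iteration 5: no rows with boss_id in {11}; recursion stops.
Total rows emitted: 9.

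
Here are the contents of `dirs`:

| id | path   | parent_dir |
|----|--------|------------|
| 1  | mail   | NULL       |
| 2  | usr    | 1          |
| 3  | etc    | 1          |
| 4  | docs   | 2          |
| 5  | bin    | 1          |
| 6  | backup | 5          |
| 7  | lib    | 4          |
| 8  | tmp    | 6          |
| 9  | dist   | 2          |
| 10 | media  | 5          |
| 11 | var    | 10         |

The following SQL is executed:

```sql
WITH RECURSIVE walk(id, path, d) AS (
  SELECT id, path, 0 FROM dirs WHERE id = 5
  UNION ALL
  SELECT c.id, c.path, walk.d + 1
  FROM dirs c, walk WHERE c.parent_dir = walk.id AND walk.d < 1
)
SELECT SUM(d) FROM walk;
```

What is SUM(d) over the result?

2

Base: id=5 (bin) at d 0.
Iteration 1: rows with parent_dir in {5} -> backup (id 6, d 1), media (id 10, d 1).
Iteration 2: d < 1 fails for all current rows; recursion stops.
SUM(d) = 0 + 1 + 1 = 2.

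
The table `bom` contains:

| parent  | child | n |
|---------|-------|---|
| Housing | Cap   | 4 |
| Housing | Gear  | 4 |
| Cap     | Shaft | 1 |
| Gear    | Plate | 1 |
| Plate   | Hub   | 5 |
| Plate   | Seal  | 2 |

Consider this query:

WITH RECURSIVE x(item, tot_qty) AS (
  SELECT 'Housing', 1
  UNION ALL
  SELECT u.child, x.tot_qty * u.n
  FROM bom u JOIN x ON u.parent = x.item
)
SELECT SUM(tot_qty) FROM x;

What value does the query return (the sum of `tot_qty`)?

Base: (Housing, tot_qty=1).
Iteration 1: components of {Housing} -> Cap = 1*4 = 4, Gear = 1*4 = 4.
Iteration 2: components of {Cap,Gear} -> Plate = 4*1 = 4, Shaft = 4*1 = 4.
Iteration 3: components of {Plate,Shaft} -> Hub = 4*5 = 20, Seal = 4*2 = 8.
Iteration 4: no further components; recursion stops.
SUM(tot_qty) = 1 + 4 + 4 + 4 + 4 + 20 + 8 = 45.

45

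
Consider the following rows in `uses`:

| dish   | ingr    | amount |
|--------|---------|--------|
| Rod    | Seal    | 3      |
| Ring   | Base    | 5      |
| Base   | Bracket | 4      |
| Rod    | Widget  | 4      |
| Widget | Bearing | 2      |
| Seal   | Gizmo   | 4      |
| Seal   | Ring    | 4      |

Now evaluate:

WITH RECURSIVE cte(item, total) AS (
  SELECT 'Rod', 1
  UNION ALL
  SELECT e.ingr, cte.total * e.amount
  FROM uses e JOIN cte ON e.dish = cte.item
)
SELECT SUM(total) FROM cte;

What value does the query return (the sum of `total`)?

Base: (Rod, total=1).
Iteration 1: components of {Rod} -> Seal = 1*3 = 3, Widget = 1*4 = 4.
Iteration 2: components of {Seal,Widget} -> Bearing = 4*2 = 8, Gizmo = 3*4 = 12, Ring = 3*4 = 12.
Iteration 3: components of {Bearing,Gizmo,Ring} -> Base = 12*5 = 60.
Iteration 4: components of {Base} -> Bracket = 60*4 = 240.
Iteration 5: no further components; recursion stops.
SUM(total) = 1 + 3 + 4 + 12 + 12 + 8 + 60 + 240 = 340.

340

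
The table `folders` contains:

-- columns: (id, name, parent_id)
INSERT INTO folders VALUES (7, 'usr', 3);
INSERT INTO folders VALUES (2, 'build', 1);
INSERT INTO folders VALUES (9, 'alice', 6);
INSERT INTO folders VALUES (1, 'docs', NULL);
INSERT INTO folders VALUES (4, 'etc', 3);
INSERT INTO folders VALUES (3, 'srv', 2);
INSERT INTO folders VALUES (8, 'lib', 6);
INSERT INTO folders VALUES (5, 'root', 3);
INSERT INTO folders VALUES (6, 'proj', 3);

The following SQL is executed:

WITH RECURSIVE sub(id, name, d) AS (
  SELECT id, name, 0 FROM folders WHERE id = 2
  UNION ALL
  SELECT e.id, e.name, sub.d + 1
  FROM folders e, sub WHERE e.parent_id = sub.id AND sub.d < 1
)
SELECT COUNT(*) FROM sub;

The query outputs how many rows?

2

Base: id=2 (build) at d 0.
Iteration 1: rows with parent_id in {2} -> srv (id 3, d 1).
Iteration 2: d < 1 fails for all current rows; recursion stops.
Total rows emitted: 2.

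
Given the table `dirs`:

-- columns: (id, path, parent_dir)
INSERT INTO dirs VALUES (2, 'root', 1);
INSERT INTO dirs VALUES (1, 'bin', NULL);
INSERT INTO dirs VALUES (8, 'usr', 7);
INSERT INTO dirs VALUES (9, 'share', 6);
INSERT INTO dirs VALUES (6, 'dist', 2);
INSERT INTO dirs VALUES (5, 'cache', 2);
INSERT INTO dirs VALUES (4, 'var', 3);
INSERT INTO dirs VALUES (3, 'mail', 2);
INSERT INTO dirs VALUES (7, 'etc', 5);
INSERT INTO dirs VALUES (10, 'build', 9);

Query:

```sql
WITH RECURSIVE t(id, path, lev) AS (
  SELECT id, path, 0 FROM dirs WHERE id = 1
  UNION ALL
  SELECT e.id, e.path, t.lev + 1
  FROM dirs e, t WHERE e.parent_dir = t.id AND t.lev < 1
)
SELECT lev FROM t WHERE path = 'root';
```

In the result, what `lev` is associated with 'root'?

1

Base: id=1 (bin) at lev 0.
Iteration 1: rows with parent_dir in {1} -> root (id 2, lev 1).
Iteration 2: lev < 1 fails for all current rows; recursion stops.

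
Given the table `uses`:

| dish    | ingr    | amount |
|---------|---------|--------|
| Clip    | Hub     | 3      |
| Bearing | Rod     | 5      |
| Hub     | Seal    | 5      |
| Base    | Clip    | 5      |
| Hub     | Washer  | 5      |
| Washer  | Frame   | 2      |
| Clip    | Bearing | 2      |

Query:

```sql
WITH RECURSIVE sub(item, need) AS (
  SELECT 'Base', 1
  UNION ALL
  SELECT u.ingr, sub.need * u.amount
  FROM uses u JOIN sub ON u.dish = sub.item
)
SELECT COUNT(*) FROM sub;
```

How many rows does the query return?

Base: (Base, need=1).
Iteration 1: components of {Base} -> Clip = 1*5 = 5.
Iteration 2: components of {Clip} -> Bearing = 5*2 = 10, Hub = 5*3 = 15.
Iteration 3: components of {Bearing,Hub} -> Rod = 10*5 = 50, Seal = 15*5 = 75, Washer = 15*5 = 75.
Iteration 4: components of {Rod,Seal,Washer} -> Frame = 75*2 = 150.
Iteration 5: no further components; recursion stops.
Total rows emitted: 8.

8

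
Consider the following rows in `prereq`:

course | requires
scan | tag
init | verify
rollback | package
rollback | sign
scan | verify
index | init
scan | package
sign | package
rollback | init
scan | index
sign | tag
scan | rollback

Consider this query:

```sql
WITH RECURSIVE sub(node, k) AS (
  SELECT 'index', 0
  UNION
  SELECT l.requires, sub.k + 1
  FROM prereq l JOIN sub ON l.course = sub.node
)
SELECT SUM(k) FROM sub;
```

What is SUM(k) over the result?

Base: (index, k=0).
Iteration 1: edges from {index} -> (init, k=1).
Iteration 2: edges from {init} -> (verify, k=2).
Iteration 3: no outgoing edges from {verify}; recursion stops.
SUM(k) = 0 + 1 + 2 = 3.

3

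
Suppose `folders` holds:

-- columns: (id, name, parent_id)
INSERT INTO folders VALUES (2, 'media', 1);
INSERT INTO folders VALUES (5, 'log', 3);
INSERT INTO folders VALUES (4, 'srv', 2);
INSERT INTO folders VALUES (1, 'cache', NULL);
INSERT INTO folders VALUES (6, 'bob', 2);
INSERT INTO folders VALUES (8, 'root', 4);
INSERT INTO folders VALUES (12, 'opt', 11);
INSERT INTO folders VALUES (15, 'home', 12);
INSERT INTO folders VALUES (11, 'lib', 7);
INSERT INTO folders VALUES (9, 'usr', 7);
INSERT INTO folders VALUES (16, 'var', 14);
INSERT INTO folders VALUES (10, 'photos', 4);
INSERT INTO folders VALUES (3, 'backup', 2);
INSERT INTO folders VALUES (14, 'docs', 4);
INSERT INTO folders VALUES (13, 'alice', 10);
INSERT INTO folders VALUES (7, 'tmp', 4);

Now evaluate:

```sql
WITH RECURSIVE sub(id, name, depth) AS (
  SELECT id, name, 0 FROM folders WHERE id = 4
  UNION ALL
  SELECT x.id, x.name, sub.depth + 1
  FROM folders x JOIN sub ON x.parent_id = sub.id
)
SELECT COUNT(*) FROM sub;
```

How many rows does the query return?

Base: id=4 (srv) at depth 0.
Iteration 1: rows with parent_id in {4} -> tmp (id 7, depth 1), root (id 8, depth 1), photos (id 10, depth 1), docs (id 14, depth 1).
Iteration 2: rows with parent_id in {7,8,10,14} -> usr (id 9, depth 2), lib (id 11, depth 2), alice (id 13, depth 2), var (id 16, depth 2).
Iteration 3: rows with parent_id in {9,11,13,16} -> opt (id 12, depth 3).
Iteration 4: rows with parent_id in {12} -> home (id 15, depth 4).
Iteration 5: no rows with parent_id in {15}; recursion stops.
Total rows emitted: 11.

11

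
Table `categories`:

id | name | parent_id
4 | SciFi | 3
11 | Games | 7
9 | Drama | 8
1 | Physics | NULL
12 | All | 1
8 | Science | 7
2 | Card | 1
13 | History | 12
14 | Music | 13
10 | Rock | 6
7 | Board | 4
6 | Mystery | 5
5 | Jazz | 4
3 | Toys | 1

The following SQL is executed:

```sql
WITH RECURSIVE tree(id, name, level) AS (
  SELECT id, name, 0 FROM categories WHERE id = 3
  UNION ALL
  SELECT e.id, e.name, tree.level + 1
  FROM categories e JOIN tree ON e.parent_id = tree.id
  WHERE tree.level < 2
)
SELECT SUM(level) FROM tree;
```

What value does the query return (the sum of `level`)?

Base: id=3 (Toys) at level 0.
Iteration 1: rows with parent_id in {3} -> SciFi (id 4, level 1).
Iteration 2: rows with parent_id in {4} -> Jazz (id 5, level 2), Board (id 7, level 2).
Iteration 3: level < 2 fails for all current rows; recursion stops.
SUM(level) = 0 + 1 + 2 + 2 = 5.

5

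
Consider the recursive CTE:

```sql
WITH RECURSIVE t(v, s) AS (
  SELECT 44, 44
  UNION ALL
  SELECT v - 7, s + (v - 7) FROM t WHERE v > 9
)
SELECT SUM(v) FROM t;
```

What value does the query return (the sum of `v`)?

Base: v=44, s=44.
Iteration 1: 44 > 9 holds -> v = 44 - 7 = 37, s = 44 + 37 = 81.
Iteration 2: 37 > 9 holds -> v = 37 - 7 = 30, s = 81 + 30 = 111.
Iteration 3: 30 > 9 holds -> v = 30 - 7 = 23, s = 111 + 23 = 134.
Iteration 4: 23 > 9 holds -> v = 23 - 7 = 16, s = 134 + 16 = 150.
Iteration 5: 16 > 9 holds -> v = 16 - 7 = 9, s = 150 + 9 = 159.
Iteration 6: 9 > 9 fails; recursion stops.
SUM(v) = 44 + 37 + 30 + 23 + 16 + 9 = 159.

159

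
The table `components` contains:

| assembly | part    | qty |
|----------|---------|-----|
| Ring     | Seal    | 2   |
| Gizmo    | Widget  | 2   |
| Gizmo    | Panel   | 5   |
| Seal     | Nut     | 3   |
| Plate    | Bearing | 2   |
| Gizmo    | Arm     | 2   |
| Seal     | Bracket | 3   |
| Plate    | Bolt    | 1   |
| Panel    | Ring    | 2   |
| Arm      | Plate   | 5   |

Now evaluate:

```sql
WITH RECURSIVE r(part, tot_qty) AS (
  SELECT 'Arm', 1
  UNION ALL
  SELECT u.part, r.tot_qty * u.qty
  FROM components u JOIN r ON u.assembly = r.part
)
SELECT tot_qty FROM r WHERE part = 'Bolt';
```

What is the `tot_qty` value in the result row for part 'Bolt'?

Base: (Arm, tot_qty=1).
Iteration 1: components of {Arm} -> Plate = 1*5 = 5.
Iteration 2: components of {Plate} -> Bearing = 5*2 = 10, Bolt = 5*1 = 5.
Iteration 3: no further components; recursion stops.

5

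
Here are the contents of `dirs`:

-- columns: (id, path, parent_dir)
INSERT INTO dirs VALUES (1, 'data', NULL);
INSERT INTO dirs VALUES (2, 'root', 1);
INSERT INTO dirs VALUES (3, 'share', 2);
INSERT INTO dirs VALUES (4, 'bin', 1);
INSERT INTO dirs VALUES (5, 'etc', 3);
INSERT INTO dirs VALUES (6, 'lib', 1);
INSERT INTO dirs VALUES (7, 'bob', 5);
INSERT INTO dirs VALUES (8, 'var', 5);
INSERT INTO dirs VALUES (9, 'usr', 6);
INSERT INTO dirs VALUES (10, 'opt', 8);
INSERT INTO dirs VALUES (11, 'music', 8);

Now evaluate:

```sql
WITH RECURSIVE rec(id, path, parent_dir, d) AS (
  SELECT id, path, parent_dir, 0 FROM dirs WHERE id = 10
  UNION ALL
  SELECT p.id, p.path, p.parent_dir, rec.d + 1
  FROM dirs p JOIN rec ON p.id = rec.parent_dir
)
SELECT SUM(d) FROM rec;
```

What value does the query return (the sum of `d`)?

Base: id=10 (opt), parent_dir=8, d 0.
Iteration 1: join on id=8 -> var (id 8, parent_dir=5, d 1).
Iteration 2: join on id=5 -> etc (id 5, parent_dir=3, d 2).
Iteration 3: join on id=3 -> share (id 3, parent_dir=2, d 3).
Iteration 4: join on id=2 -> root (id 2, parent_dir=1, d 4).
Iteration 5: join on id=1 -> data (id 1, parent_dir=NULL, d 5).
Iteration 6: parent_dir is NULL; no match; recursion stops.
SUM(d) = 0 + 1 + 2 + 3 + 4 + 5 = 15.

15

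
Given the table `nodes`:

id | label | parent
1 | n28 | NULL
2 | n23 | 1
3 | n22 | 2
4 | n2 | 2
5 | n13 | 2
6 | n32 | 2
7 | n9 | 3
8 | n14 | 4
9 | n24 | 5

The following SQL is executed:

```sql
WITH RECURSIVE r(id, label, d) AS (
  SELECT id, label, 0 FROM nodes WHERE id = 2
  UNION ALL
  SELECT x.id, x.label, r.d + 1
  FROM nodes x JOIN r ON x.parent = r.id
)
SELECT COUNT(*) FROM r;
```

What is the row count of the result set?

8

Base: id=2 (n23) at d 0.
Iteration 1: rows with parent in {2} -> n22 (id 3, d 1), n2 (id 4, d 1), n13 (id 5, d 1), n32 (id 6, d 1).
Iteration 2: rows with parent in {3,4,5,6} -> n9 (id 7, d 2), n14 (id 8, d 2), n24 (id 9, d 2).
Iteration 3: no rows with parent in {7,8,9}; recursion stops.
Total rows emitted: 8.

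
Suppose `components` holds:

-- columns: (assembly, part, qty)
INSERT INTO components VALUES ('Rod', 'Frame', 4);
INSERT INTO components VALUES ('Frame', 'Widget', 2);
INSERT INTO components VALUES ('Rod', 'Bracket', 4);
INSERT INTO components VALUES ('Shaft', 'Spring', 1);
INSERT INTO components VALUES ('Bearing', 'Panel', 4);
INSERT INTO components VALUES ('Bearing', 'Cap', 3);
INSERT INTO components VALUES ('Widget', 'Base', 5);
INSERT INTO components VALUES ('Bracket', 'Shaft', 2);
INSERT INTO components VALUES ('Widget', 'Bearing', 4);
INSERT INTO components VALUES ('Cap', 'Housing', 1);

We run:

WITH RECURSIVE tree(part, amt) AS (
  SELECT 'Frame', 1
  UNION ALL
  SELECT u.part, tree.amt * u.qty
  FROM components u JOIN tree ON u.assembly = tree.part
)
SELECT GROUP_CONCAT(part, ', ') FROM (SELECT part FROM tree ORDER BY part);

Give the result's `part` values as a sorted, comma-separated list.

Base: (Frame, amt=1).
Iteration 1: components of {Frame} -> Widget = 1*2 = 2.
Iteration 2: components of {Widget} -> Base = 2*5 = 10, Bearing = 2*4 = 8.
Iteration 3: components of {Base,Bearing} -> Cap = 8*3 = 24, Panel = 8*4 = 32.
Iteration 4: components of {Cap,Panel} -> Housing = 24*1 = 24.
Iteration 5: no further components; recursion stops.

Base, Bearing, Cap, Frame, Housing, Panel, Widget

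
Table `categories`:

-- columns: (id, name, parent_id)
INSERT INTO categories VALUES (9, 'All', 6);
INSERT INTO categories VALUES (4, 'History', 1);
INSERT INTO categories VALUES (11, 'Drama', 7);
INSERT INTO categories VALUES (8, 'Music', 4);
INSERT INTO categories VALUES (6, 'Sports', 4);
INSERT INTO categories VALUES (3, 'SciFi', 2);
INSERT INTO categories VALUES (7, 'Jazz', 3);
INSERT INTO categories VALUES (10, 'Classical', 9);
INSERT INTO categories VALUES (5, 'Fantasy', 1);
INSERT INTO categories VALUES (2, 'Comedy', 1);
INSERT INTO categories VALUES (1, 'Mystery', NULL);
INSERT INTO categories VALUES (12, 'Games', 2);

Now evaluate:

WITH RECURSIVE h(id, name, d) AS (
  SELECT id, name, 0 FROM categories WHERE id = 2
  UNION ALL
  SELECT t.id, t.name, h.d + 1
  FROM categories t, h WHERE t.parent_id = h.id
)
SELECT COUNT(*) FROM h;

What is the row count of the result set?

5

Base: id=2 (Comedy) at d 0.
Iteration 1: rows with parent_id in {2} -> SciFi (id 3, d 1), Games (id 12, d 1).
Iteration 2: rows with parent_id in {3,12} -> Jazz (id 7, d 2).
Iteration 3: rows with parent_id in {7} -> Drama (id 11, d 3).
Iteration 4: no rows with parent_id in {11}; recursion stops.
Total rows emitted: 5.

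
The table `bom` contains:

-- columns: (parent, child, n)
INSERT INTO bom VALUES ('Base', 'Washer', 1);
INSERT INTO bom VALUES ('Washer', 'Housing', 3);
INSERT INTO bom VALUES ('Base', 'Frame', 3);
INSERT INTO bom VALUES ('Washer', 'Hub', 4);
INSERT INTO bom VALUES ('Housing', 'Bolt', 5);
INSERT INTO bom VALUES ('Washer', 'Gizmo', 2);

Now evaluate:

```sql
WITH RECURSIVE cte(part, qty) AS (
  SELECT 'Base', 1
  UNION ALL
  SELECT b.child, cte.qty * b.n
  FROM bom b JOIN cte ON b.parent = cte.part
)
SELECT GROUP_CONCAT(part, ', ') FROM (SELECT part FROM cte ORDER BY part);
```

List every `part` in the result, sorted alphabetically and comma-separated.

Base: (Base, qty=1).
Iteration 1: components of {Base} -> Frame = 1*3 = 3, Washer = 1*1 = 1.
Iteration 2: components of {Frame,Washer} -> Gizmo = 1*2 = 2, Housing = 1*3 = 3, Hub = 1*4 = 4.
Iteration 3: components of {Gizmo,Housing,Hub} -> Bolt = 3*5 = 15.
Iteration 4: no further components; recursion stops.

Base, Bolt, Frame, Gizmo, Housing, Hub, Washer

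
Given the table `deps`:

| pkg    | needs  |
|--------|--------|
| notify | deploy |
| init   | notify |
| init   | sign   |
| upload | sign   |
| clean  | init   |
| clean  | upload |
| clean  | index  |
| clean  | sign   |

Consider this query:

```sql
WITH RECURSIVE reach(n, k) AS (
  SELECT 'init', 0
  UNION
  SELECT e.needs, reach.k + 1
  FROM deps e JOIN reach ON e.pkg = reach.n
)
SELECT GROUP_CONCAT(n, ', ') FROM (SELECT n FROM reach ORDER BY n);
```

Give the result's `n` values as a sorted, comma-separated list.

Base: (init, k=0).
Iteration 1: edges from {init} -> (notify, k=1), (sign, k=1).
Iteration 2: edges from {notify,sign} -> (deploy, k=2).
Iteration 3: no outgoing edges from {deploy}; recursion stops.

deploy, init, notify, sign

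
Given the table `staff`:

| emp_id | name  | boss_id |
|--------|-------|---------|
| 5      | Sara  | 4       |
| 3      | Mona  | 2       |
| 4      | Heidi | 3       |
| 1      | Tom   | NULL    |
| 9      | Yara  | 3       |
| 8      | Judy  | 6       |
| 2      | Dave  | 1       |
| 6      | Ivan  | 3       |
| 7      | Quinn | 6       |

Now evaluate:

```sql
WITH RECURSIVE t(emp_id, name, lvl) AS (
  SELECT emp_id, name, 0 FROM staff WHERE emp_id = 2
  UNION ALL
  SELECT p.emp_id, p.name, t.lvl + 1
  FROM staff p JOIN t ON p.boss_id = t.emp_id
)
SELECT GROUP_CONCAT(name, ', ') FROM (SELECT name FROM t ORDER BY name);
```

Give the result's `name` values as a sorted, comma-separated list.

Base: emp_id=2 (Dave) at lvl 0.
Iteration 1: rows with boss_id in {2} -> Mona (id 3, lvl 1).
Iteration 2: rows with boss_id in {3} -> Heidi (id 4, lvl 2), Ivan (id 6, lvl 2), Yara (id 9, lvl 2).
Iteration 3: rows with boss_id in {4,6,9} -> Sara (id 5, lvl 3), Quinn (id 7, lvl 3), Judy (id 8, lvl 3).
Iteration 4: no rows with boss_id in {5,7,8}; recursion stops.

Dave, Heidi, Ivan, Judy, Mona, Quinn, Sara, Yara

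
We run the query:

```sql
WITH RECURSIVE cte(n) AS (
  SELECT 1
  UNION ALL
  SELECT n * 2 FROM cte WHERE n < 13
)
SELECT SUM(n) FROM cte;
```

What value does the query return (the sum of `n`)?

31

Base: n=1.
Iteration 1: 1 < 13 holds -> n = 1 * 2 = 2.
Iteration 2: 2 < 13 holds -> n = 2 * 2 = 4.
Iteration 3: 4 < 13 holds -> n = 4 * 2 = 8.
Iteration 4: 8 < 13 holds -> n = 8 * 2 = 16.
Iteration 5: 16 < 13 fails; recursion stops.
SUM(n) = 1 + 2 + 4 + 8 + 16 = 31.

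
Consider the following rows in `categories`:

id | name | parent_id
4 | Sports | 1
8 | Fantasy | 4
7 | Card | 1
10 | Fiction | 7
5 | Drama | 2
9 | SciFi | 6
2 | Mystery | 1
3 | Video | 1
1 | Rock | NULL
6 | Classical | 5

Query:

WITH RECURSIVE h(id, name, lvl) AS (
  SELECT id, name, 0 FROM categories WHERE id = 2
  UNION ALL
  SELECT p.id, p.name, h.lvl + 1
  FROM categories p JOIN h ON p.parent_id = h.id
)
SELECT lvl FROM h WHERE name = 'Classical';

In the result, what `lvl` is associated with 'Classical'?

Base: id=2 (Mystery) at lvl 0.
Iteration 1: rows with parent_id in {2} -> Drama (id 5, lvl 1).
Iteration 2: rows with parent_id in {5} -> Classical (id 6, lvl 2).
Iteration 3: rows with parent_id in {6} -> SciFi (id 9, lvl 3).
Iteration 4: no rows with parent_id in {9}; recursion stops.

2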